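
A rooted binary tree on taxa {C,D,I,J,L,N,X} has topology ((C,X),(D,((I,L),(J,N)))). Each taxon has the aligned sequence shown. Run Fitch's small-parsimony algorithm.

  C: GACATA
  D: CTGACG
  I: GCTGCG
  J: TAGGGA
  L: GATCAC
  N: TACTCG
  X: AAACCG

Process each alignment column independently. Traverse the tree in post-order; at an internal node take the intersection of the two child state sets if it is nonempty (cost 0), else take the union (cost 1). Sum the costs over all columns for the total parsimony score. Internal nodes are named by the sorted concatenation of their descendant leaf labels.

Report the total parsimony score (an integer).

19

site 0, node CX: C={G} ∪ X={A} → {A,G} (+1)
site 0, node IL: I={G} ∩ L={G} → {G} (+0)
site 0, node JN: J={T} ∩ N={T} → {T} (+0)
site 0, node IJLN: IL={G} ∪ JN={T} → {G,T} (+1)
site 0, node DIJLN: D={C} ∪ IJLN={G,T} → {C,G,T} (+1)
site 0, node CDIJLNX: CX={A,G} ∩ DIJLN={C,G,T} → {G} (+0)
site 1, node CX: C={A} ∩ X={A} → {A} (+0)
site 1, node IL: I={C} ∪ L={A} → {A,C} (+1)
site 1, node JN: J={A} ∩ N={A} → {A} (+0)
site 1, node IJLN: IL={A,C} ∩ JN={A} → {A} (+0)
site 1, node DIJLN: D={T} ∪ IJLN={A} → {A,T} (+1)
site 1, node CDIJLNX: CX={A} ∩ DIJLN={A,T} → {A} (+0)
site 2, node CX: C={C} ∪ X={A} → {A,C} (+1)
site 2, node IL: I={T} ∩ L={T} → {T} (+0)
site 2, node JN: J={G} ∪ N={C} → {C,G} (+1)
site 2, node IJLN: IL={T} ∪ JN={C,G} → {C,G,T} (+1)
site 2, node DIJLN: D={G} ∩ IJLN={C,G,T} → {G} (+0)
site 2, node CDIJLNX: CX={A,C} ∪ DIJLN={G} → {A,C,G} (+1)
site 3, node CX: C={A} ∪ X={C} → {A,C} (+1)
site 3, node IL: I={G} ∪ L={C} → {C,G} (+1)
site 3, node JN: J={G} ∪ N={T} → {G,T} (+1)
site 3, node IJLN: IL={C,G} ∩ JN={G,T} → {G} (+0)
site 3, node DIJLN: D={A} ∪ IJLN={G} → {A,G} (+1)
site 3, node CDIJLNX: CX={A,C} ∩ DIJLN={A,G} → {A} (+0)
site 4, node CX: C={T} ∪ X={C} → {C,T} (+1)
site 4, node IL: I={C} ∪ L={A} → {A,C} (+1)
site 4, node JN: J={G} ∪ N={C} → {C,G} (+1)
site 4, node IJLN: IL={A,C} ∩ JN={C,G} → {C} (+0)
site 4, node DIJLN: D={C} ∩ IJLN={C} → {C} (+0)
site 4, node CDIJLNX: CX={C,T} ∩ DIJLN={C} → {C} (+0)
site 5, node CX: C={A} ∪ X={G} → {A,G} (+1)
site 5, node IL: I={G} ∪ L={C} → {C,G} (+1)
site 5, node JN: J={A} ∪ N={G} → {A,G} (+1)
site 5, node IJLN: IL={C,G} ∩ JN={A,G} → {G} (+0)
site 5, node DIJLN: D={G} ∩ IJLN={G} → {G} (+0)
site 5, node CDIJLNX: CX={A,G} ∩ DIJLN={G} → {G} (+0)
per-site changes: [3, 2, 4, 4, 3, 3]; total = 19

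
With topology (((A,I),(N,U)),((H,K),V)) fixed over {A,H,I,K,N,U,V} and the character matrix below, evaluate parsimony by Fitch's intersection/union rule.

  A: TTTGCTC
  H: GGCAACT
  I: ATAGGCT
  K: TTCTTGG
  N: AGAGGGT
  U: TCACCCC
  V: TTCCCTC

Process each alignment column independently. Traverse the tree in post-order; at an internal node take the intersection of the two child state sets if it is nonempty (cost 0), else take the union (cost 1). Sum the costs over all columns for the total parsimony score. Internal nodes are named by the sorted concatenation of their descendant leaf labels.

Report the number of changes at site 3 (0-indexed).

4

AI@0: {T} ∪ {A} = {A,T} (union, +1)
NU@0: {A} ∪ {T} = {A,T} (union, +1)
AINU@0: {A,T} ∩ {A,T} = {A,T} (intersection, +0)
HK@0: {G} ∪ {T} = {G,T} (union, +1)
HKV@0: {G,T} ∩ {T} = {T} (intersection, +0)
AHIKNUV@0: {A,T} ∩ {T} = {T} (intersection, +0)
AI@1: {T} ∩ {T} = {T} (intersection, +0)
NU@1: {G} ∪ {C} = {C,G} (union, +1)
AINU@1: {T} ∪ {C,G} = {C,G,T} (union, +1)
HK@1: {G} ∪ {T} = {G,T} (union, +1)
HKV@1: {G,T} ∩ {T} = {T} (intersection, +0)
AHIKNUV@1: {C,G,T} ∩ {T} = {T} (intersection, +0)
AI@2: {T} ∪ {A} = {A,T} (union, +1)
NU@2: {A} ∩ {A} = {A} (intersection, +0)
AINU@2: {A,T} ∩ {A} = {A} (intersection, +0)
HK@2: {C} ∩ {C} = {C} (intersection, +0)
HKV@2: {C} ∩ {C} = {C} (intersection, +0)
AHIKNUV@2: {A} ∪ {C} = {A,C} (union, +1)
AI@3: {G} ∩ {G} = {G} (intersection, +0)
NU@3: {G} ∪ {C} = {C,G} (union, +1)
AINU@3: {G} ∩ {C,G} = {G} (intersection, +0)
HK@3: {A} ∪ {T} = {A,T} (union, +1)
HKV@3: {A,T} ∪ {C} = {A,C,T} (union, +1)
AHIKNUV@3: {G} ∪ {A,C,T} = {A,C,G,T} (union, +1)
AI@4: {C} ∪ {G} = {C,G} (union, +1)
NU@4: {G} ∪ {C} = {C,G} (union, +1)
AINU@4: {C,G} ∩ {C,G} = {C,G} (intersection, +0)
HK@4: {A} ∪ {T} = {A,T} (union, +1)
HKV@4: {A,T} ∪ {C} = {A,C,T} (union, +1)
AHIKNUV@4: {C,G} ∩ {A,C,T} = {C} (intersection, +0)
AI@5: {T} ∪ {C} = {C,T} (union, +1)
NU@5: {G} ∪ {C} = {C,G} (union, +1)
AINU@5: {C,T} ∩ {C,G} = {C} (intersection, +0)
HK@5: {C} ∪ {G} = {C,G} (union, +1)
HKV@5: {C,G} ∪ {T} = {C,G,T} (union, +1)
AHIKNUV@5: {C} ∩ {C,G,T} = {C} (intersection, +0)
AI@6: {C} ∪ {T} = {C,T} (union, +1)
NU@6: {T} ∪ {C} = {C,T} (union, +1)
AINU@6: {C,T} ∩ {C,T} = {C,T} (intersection, +0)
HK@6: {T} ∪ {G} = {G,T} (union, +1)
HKV@6: {G,T} ∪ {C} = {C,G,T} (union, +1)
AHIKNUV@6: {C,T} ∩ {C,G,T} = {C,T} (intersection, +0)
per-site changes: [3, 3, 2, 4, 4, 4, 4]; total = 24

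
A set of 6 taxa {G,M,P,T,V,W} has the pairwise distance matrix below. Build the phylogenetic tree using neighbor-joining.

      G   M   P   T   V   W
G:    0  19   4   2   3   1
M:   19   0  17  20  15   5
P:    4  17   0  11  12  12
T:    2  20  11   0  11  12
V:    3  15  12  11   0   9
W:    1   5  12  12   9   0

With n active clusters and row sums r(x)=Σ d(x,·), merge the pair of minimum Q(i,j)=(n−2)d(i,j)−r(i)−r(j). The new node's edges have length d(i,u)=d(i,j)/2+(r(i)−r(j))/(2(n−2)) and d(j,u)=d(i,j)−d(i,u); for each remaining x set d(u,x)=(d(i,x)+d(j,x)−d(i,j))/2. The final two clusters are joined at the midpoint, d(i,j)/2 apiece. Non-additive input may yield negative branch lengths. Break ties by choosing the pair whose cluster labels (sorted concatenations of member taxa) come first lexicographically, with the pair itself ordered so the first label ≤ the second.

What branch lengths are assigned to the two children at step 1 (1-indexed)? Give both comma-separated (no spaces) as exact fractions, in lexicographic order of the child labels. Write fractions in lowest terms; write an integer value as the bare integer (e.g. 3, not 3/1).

step 1: merge (M,W) at d=5, Q=-95; branch lengths M→57/8, W→-17/8; new cluster MW
  updated: d(G,MW)=15/2, d(MW,P)=12, d(MW,T)=27/2, d(MW,V)=19/2
step 2: merge (MW,V) at d=19/2, Q=-99/2; branch lengths MW→71/12, V→43/12; new cluster MVW
  updated: d(G,MVW)=1/2, d(MVW,P)=29/4, d(MVW,T)=15/2
step 3: merge (G,T) at d=2, Q=-23; branch lengths G→-5/2, T→9/2; new cluster GT
  updated: d(GT,MVW)=3, d(GT,P)=13/2
step 4: merge (GT,MVW) at d=3, Q=-67/4; branch lengths GT→9/8, MVW→15/8; new cluster GMTVW
  updated: d(GMTVW,P)=43/8
step 5: merge (GMTVW,P) at d=43/8; branch lengths GMTVW→43/16, P→43/16; new cluster GMPTVW
final tree: (((G:-5/2,T:9/2):9/8,((M:57/8,W:-17/8):71/12,V:43/12):15/8):43/16,P:43/16)
total length: 199/8

57/8,-17/8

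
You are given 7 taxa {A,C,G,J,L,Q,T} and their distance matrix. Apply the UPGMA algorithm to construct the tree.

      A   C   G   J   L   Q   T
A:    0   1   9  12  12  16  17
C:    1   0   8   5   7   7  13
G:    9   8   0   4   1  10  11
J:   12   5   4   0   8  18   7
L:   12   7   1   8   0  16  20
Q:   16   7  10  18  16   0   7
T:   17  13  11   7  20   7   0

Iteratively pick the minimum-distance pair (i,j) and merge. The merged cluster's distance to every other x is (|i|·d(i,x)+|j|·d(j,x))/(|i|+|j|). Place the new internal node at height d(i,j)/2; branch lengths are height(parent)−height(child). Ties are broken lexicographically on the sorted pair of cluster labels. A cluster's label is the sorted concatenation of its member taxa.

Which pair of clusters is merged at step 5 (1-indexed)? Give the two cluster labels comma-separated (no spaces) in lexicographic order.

AC,GJL

step 1: merge (A,C) at d=1; branch lengths A→1/2, C→1/2; new cluster AC
  updated: d(AC,G)=17/2, d(AC,J)=17/2, d(AC,L)=19/2, d(AC,Q)=23/2, d(AC,T)=15
step 2: merge (G,L) at d=1; branch lengths G→1/2, L→1/2; new cluster GL
  updated: d(AC,GL)=9, d(GL,J)=6, d(GL,Q)=13, d(GL,T)=31/2
step 3: merge (GL,J) at d=6; branch lengths GL→5/2, J→3; new cluster GJL
  updated: d(AC,GJL)=53/6, d(GJL,Q)=44/3, d(GJL,T)=38/3
step 4: merge (Q,T) at d=7; branch lengths Q→7/2, T→7/2; new cluster QT
  updated: d(AC,QT)=53/4, d(GJL,QT)=41/3
step 5: merge (AC,GJL) at d=53/6; branch lengths AC→47/12, GJL→17/12; new cluster ACGJL
  updated: d(ACGJL,QT)=27/2
step 6: merge (ACGJL,QT) at d=27/2; branch lengths ACGJL→7/3, QT→13/4; new cluster ACGJLQT
final tree: (((A:1/2,C:1/2):47/12,((G:1/2,L:1/2):5/2,J:3):17/12):7/3,(Q:7/2,T:7/2):13/4)
total length: 305/12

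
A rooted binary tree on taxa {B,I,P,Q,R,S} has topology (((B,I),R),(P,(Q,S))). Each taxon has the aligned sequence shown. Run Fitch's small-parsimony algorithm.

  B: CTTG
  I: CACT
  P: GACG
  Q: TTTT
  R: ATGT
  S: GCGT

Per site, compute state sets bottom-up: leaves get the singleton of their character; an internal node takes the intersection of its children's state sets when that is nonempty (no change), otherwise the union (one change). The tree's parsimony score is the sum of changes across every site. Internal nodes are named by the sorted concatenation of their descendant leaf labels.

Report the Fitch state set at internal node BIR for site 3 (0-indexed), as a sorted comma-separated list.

T

site 0, node BI: B={C} ∩ I={C} → {C} (+0)
site 0, node BIR: BI={C} ∪ R={A} → {A,C} (+1)
site 0, node QS: Q={T} ∪ S={G} → {G,T} (+1)
site 0, node PQS: P={G} ∩ QS={G,T} → {G} (+0)
site 0, node BIPQRS: BIR={A,C} ∪ PQS={G} → {A,C,G} (+1)
site 1, node BI: B={T} ∪ I={A} → {A,T} (+1)
site 1, node BIR: BI={A,T} ∩ R={T} → {T} (+0)
site 1, node QS: Q={T} ∪ S={C} → {C,T} (+1)
site 1, node PQS: P={A} ∪ QS={C,T} → {A,C,T} (+1)
site 1, node BIPQRS: BIR={T} ∩ PQS={A,C,T} → {T} (+0)
site 2, node BI: B={T} ∪ I={C} → {C,T} (+1)
site 2, node BIR: BI={C,T} ∪ R={G} → {C,G,T} (+1)
site 2, node QS: Q={T} ∪ S={G} → {G,T} (+1)
site 2, node PQS: P={C} ∪ QS={G,T} → {C,G,T} (+1)
site 2, node BIPQRS: BIR={C,G,T} ∩ PQS={C,G,T} → {C,G,T} (+0)
site 3, node BI: B={G} ∪ I={T} → {G,T} (+1)
site 3, node BIR: BI={G,T} ∩ R={T} → {T} (+0)
site 3, node QS: Q={T} ∩ S={T} → {T} (+0)
site 3, node PQS: P={G} ∪ QS={T} → {G,T} (+1)
site 3, node BIPQRS: BIR={T} ∩ PQS={G,T} → {T} (+0)
per-site changes: [3, 3, 4, 2]; total = 12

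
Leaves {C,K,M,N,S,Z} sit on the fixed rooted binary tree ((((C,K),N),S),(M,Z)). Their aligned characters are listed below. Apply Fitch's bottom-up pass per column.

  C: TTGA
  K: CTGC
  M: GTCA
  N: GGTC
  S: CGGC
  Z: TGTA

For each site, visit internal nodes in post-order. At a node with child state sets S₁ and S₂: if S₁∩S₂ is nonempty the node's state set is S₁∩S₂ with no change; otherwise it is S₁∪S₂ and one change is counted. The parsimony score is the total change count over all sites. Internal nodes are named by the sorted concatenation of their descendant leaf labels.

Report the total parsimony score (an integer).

CK@0: {T} ∪ {C} = {C,T} (union, +1)
CKN@0: {C,T} ∪ {G} = {C,G,T} (union, +1)
CKNS@0: {C,G,T} ∩ {C} = {C} (intersection, +0)
MZ@0: {G} ∪ {T} = {G,T} (union, +1)
CKMNSZ@0: {C} ∪ {G,T} = {C,G,T} (union, +1)
CK@1: {T} ∩ {T} = {T} (intersection, +0)
CKN@1: {T} ∪ {G} = {G,T} (union, +1)
CKNS@1: {G,T} ∩ {G} = {G} (intersection, +0)
MZ@1: {T} ∪ {G} = {G,T} (union, +1)
CKMNSZ@1: {G} ∩ {G,T} = {G} (intersection, +0)
CK@2: {G} ∩ {G} = {G} (intersection, +0)
CKN@2: {G} ∪ {T} = {G,T} (union, +1)
CKNS@2: {G,T} ∩ {G} = {G} (intersection, +0)
MZ@2: {C} ∪ {T} = {C,T} (union, +1)
CKMNSZ@2: {G} ∪ {C,T} = {C,G,T} (union, +1)
CK@3: {A} ∪ {C} = {A,C} (union, +1)
CKN@3: {A,C} ∩ {C} = {C} (intersection, +0)
CKNS@3: {C} ∩ {C} = {C} (intersection, +0)
MZ@3: {A} ∩ {A} = {A} (intersection, +0)
CKMNSZ@3: {C} ∪ {A} = {A,C} (union, +1)
per-site changes: [4, 2, 3, 2]; total = 11

11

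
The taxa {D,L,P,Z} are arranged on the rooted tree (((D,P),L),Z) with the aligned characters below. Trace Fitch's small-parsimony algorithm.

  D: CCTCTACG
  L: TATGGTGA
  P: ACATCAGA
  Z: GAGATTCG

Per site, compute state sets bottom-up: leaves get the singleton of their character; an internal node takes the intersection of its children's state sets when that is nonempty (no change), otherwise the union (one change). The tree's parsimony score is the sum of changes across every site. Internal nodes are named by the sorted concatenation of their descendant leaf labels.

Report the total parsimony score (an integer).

16

DP@0: {C} ∪ {A} = {A,C} (union, +1)
DLP@0: {A,C} ∪ {T} = {A,C,T} (union, +1)
DLPZ@0: {A,C,T} ∪ {G} = {A,C,G,T} (union, +1)
DP@1: {C} ∩ {C} = {C} (intersection, +0)
DLP@1: {C} ∪ {A} = {A,C} (union, +1)
DLPZ@1: {A,C} ∩ {A} = {A} (intersection, +0)
DP@2: {T} ∪ {A} = {A,T} (union, +1)
DLP@2: {A,T} ∩ {T} = {T} (intersection, +0)
DLPZ@2: {T} ∪ {G} = {G,T} (union, +1)
DP@3: {C} ∪ {T} = {C,T} (union, +1)
DLP@3: {C,T} ∪ {G} = {C,G,T} (union, +1)
DLPZ@3: {C,G,T} ∪ {A} = {A,C,G,T} (union, +1)
DP@4: {T} ∪ {C} = {C,T} (union, +1)
DLP@4: {C,T} ∪ {G} = {C,G,T} (union, +1)
DLPZ@4: {C,G,T} ∩ {T} = {T} (intersection, +0)
DP@5: {A} ∩ {A} = {A} (intersection, +0)
DLP@5: {A} ∪ {T} = {A,T} (union, +1)
DLPZ@5: {A,T} ∩ {T} = {T} (intersection, +0)
DP@6: {C} ∪ {G} = {C,G} (union, +1)
DLP@6: {C,G} ∩ {G} = {G} (intersection, +0)
DLPZ@6: {G} ∪ {C} = {C,G} (union, +1)
DP@7: {G} ∪ {A} = {A,G} (union, +1)
DLP@7: {A,G} ∩ {A} = {A} (intersection, +0)
DLPZ@7: {A} ∪ {G} = {A,G} (union, +1)
per-site changes: [3, 1, 2, 3, 2, 1, 2, 2]; total = 16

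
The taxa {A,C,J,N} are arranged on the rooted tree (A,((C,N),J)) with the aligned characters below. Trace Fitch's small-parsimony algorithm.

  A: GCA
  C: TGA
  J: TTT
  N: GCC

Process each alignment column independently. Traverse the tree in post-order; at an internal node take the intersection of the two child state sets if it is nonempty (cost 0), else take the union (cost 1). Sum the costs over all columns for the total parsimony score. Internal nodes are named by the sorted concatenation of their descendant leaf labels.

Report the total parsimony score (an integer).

6

site 0, node CN: C={T} ∪ N={G} → {G,T} (+1)
site 0, node CJN: CN={G,T} ∩ J={T} → {T} (+0)
site 0, node ACJN: A={G} ∪ CJN={T} → {G,T} (+1)
site 1, node CN: C={G} ∪ N={C} → {C,G} (+1)
site 1, node CJN: CN={C,G} ∪ J={T} → {C,G,T} (+1)
site 1, node ACJN: A={C} ∩ CJN={C,G,T} → {C} (+0)
site 2, node CN: C={A} ∪ N={C} → {A,C} (+1)
site 2, node CJN: CN={A,C} ∪ J={T} → {A,C,T} (+1)
site 2, node ACJN: A={A} ∩ CJN={A,C,T} → {A} (+0)
per-site changes: [2, 2, 2]; total = 6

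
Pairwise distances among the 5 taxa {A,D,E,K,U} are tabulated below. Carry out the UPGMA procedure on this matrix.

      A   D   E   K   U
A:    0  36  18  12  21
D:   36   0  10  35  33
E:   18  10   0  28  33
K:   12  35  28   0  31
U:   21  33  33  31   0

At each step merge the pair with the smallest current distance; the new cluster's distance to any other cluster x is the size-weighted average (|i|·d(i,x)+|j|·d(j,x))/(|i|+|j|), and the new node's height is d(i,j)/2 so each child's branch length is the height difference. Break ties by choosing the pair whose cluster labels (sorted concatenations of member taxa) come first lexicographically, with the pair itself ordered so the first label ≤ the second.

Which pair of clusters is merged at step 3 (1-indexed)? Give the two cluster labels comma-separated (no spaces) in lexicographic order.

AK,U

1. join D+E (d=10) ⇒ DE; edges |D|=5, |E|=5
  updated: d(A,DE)=27, d(DE,K)=63/2, d(DE,U)=33
2. join A+K (d=12) ⇒ AK; edges |A|=6, |K|=6
  updated: d(AK,DE)=117/4, d(AK,U)=26
3. join AK+U (d=26) ⇒ AKU; edges |AK|=7, |U|=13
  updated: d(AKU,DE)=61/2
4. join AKU+DE (d=61/2) ⇒ ADEKU; edges |AKU|=9/4, |DE|=41/4
final tree: (((A:6,K:6):7,U:13):9/4,(D:5,E:5):41/4)
total length: 109/2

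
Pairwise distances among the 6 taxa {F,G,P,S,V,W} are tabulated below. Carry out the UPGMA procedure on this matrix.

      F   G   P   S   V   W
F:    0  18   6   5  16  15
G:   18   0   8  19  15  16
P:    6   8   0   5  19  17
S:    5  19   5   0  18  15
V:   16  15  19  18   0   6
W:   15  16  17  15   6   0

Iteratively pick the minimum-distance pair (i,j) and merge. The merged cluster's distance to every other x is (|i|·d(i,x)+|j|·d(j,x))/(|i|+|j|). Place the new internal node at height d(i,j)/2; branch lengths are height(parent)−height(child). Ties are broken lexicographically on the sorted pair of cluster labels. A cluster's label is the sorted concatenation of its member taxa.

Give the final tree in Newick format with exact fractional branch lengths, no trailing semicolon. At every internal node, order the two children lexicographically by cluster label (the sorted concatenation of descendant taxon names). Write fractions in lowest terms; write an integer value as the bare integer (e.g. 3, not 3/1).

((((F:5/2,S:5/2):1/4,P:11/4):19/4,G:15/2):11/16,(V:3,W:3):83/16)

iteration 1: select F,S (d=5); attach at lengths (5/2, 5/2); label the merged cluster FS
  updated: d(FS,G)=37/2, d(FS,P)=11/2, d(FS,V)=17, d(FS,W)=15
iteration 2: select FS,P (d=11/2); attach at lengths (1/4, 11/4); label the merged cluster FPS
  updated: d(FPS,G)=15, d(FPS,V)=53/3, d(FPS,W)=47/3
iteration 3: select V,W (d=6); attach at lengths (3, 3); label the merged cluster VW
  updated: d(FPS,VW)=50/3, d(G,VW)=31/2
iteration 4: select FPS,G (d=15); attach at lengths (19/4, 15/2); label the merged cluster FGPS
  updated: d(FGPS,VW)=131/8
iteration 5: select FGPS,VW (d=131/8); attach at lengths (11/16, 83/16); label the merged cluster FGPSVW
final tree: ((((F:5/2,S:5/2):1/4,P:11/4):19/4,G:15/2):11/16,(V:3,W:3):83/16)
total length: 257/8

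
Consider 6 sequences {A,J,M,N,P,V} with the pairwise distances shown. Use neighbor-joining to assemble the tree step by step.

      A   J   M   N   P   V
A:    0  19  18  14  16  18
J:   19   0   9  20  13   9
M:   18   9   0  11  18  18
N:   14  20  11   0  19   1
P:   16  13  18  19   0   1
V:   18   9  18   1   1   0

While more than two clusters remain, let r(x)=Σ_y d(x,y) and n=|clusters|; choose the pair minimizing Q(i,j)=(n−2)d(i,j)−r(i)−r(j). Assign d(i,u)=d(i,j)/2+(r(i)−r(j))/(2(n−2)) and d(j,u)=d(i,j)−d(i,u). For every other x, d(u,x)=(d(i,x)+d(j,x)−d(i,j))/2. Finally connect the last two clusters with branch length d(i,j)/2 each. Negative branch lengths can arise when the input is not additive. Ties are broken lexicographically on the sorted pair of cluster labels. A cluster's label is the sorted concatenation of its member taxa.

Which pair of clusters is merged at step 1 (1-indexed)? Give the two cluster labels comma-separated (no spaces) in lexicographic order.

iteration 1: select P,V (d=1, Q=-110); attach at lengths (3, -2); label the merged cluster PV
  updated: d(A,PV)=33/2, d(J,PV)=21/2, d(M,PV)=35/2, d(N,PV)=19/2
iteration 2: select J,M (d=9, Q=-87); attach at lengths (5, 4); label the merged cluster JM
  updated: d(A,JM)=14, d(JM,N)=11, d(JM,PV)=19/2
iteration 3: select A,JM (d=14, Q=-51); attach at lengths (19/2, 9/2); label the merged cluster AJM
  updated: d(AJM,N)=11/2, d(AJM,PV)=6
iteration 4: select AJM,N (d=11/2, Q=-21); attach at lengths (1, 9/2); label the merged cluster AJMN
  updated: d(AJMN,PV)=5
iteration 5: select AJMN,PV (d=5); attach at lengths (5/2, 5/2); label the merged cluster AJMNPV
final tree: (((A:19/2,(J:5,M:4):9/2):1,N:9/2):5/2,(P:3,V:-2):5/2)
total length: 69/2

P,V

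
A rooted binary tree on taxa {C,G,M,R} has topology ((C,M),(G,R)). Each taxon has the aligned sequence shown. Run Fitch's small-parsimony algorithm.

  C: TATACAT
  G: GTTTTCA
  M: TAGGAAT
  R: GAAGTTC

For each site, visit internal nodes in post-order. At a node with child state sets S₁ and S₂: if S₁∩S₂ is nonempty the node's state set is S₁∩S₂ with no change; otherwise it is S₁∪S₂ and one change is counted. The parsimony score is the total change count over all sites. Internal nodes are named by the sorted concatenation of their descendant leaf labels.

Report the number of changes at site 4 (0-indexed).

CM@0: {T} ∩ {T} = {T} (intersection, +0)
GR@0: {G} ∩ {G} = {G} (intersection, +0)
CGMR@0: {T} ∪ {G} = {G,T} (union, +1)
CM@1: {A} ∩ {A} = {A} (intersection, +0)
GR@1: {T} ∪ {A} = {A,T} (union, +1)
CGMR@1: {A} ∩ {A,T} = {A} (intersection, +0)
CM@2: {T} ∪ {G} = {G,T} (union, +1)
GR@2: {T} ∪ {A} = {A,T} (union, +1)
CGMR@2: {G,T} ∩ {A,T} = {T} (intersection, +0)
CM@3: {A} ∪ {G} = {A,G} (union, +1)
GR@3: {T} ∪ {G} = {G,T} (union, +1)
CGMR@3: {A,G} ∩ {G,T} = {G} (intersection, +0)
CM@4: {C} ∪ {A} = {A,C} (union, +1)
GR@4: {T} ∩ {T} = {T} (intersection, +0)
CGMR@4: {A,C} ∪ {T} = {A,C,T} (union, +1)
CM@5: {A} ∩ {A} = {A} (intersection, +0)
GR@5: {C} ∪ {T} = {C,T} (union, +1)
CGMR@5: {A} ∪ {C,T} = {A,C,T} (union, +1)
CM@6: {T} ∩ {T} = {T} (intersection, +0)
GR@6: {A} ∪ {C} = {A,C} (union, +1)
CGMR@6: {T} ∪ {A,C} = {A,C,T} (union, +1)
per-site changes: [1, 1, 2, 2, 2, 2, 2]; total = 12

2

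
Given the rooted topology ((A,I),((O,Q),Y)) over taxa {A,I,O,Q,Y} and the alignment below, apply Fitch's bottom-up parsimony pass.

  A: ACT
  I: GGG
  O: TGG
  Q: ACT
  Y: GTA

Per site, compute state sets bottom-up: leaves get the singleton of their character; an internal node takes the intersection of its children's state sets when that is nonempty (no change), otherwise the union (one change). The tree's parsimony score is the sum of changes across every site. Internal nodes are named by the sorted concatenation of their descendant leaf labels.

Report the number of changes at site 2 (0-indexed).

[col 0] AI: children A:{A}, I:{G} ∪→ {A,G}; cost 1
[col 0] OQ: children O:{T}, Q:{A} ∪→ {A,T}; cost 1
[col 0] OQY: children OQ:{A,T}, Y:{G} ∪→ {A,G,T}; cost 1
[col 0] AIOQY: children AI:{A,G}, OQY:{A,G,T} ∩→ {A,G}; cost 0
[col 1] AI: children A:{C}, I:{G} ∪→ {C,G}; cost 1
[col 1] OQ: children O:{G}, Q:{C} ∪→ {C,G}; cost 1
[col 1] OQY: children OQ:{C,G}, Y:{T} ∪→ {C,G,T}; cost 1
[col 1] AIOQY: children AI:{C,G}, OQY:{C,G,T} ∩→ {C,G}; cost 0
[col 2] AI: children A:{T}, I:{G} ∪→ {G,T}; cost 1
[col 2] OQ: children O:{G}, Q:{T} ∪→ {G,T}; cost 1
[col 2] OQY: children OQ:{G,T}, Y:{A} ∪→ {A,G,T}; cost 1
[col 2] AIOQY: children AI:{G,T}, OQY:{A,G,T} ∩→ {G,T}; cost 0
per-site changes: [3, 3, 3]; total = 9

3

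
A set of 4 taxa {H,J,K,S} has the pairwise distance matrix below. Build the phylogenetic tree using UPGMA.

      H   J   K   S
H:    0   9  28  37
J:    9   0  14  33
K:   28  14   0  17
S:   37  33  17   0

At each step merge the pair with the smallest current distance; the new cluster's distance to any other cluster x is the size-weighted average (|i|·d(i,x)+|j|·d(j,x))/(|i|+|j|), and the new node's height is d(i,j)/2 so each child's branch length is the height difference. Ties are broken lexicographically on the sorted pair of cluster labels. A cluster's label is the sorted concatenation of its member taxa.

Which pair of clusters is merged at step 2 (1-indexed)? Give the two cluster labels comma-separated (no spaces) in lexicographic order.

1. join H+J (d=9) ⇒ HJ; edges |H|=9/2, |J|=9/2
  updated: d(HJ,K)=21, d(HJ,S)=35
2. join K+S (d=17) ⇒ KS; edges |K|=17/2, |S|=17/2
  updated: d(HJ,KS)=28
3. join HJ+KS (d=28) ⇒ HJKS; edges |HJ|=19/2, |KS|=11/2
final tree: ((H:9/2,J:9/2):19/2,(K:17/2,S:17/2):11/2)
total length: 41

K,S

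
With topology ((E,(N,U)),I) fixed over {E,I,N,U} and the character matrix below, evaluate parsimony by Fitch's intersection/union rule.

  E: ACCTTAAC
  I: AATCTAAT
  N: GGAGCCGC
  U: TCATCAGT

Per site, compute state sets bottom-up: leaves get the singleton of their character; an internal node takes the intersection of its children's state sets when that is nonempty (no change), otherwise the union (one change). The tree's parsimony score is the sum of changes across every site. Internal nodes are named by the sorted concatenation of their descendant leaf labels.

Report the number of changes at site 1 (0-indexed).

2

site 0, node NU: N={G} ∪ U={T} → {G,T} (+1)
site 0, node ENU: E={A} ∪ NU={G,T} → {A,G,T} (+1)
site 0, node EINU: ENU={A,G,T} ∩ I={A} → {A} (+0)
site 1, node NU: N={G} ∪ U={C} → {C,G} (+1)
site 1, node ENU: E={C} ∩ NU={C,G} → {C} (+0)
site 1, node EINU: ENU={C} ∪ I={A} → {A,C} (+1)
site 2, node NU: N={A} ∩ U={A} → {A} (+0)
site 2, node ENU: E={C} ∪ NU={A} → {A,C} (+1)
site 2, node EINU: ENU={A,C} ∪ I={T} → {A,C,T} (+1)
site 3, node NU: N={G} ∪ U={T} → {G,T} (+1)
site 3, node ENU: E={T} ∩ NU={G,T} → {T} (+0)
site 3, node EINU: ENU={T} ∪ I={C} → {C,T} (+1)
site 4, node NU: N={C} ∩ U={C} → {C} (+0)
site 4, node ENU: E={T} ∪ NU={C} → {C,T} (+1)
site 4, node EINU: ENU={C,T} ∩ I={T} → {T} (+0)
site 5, node NU: N={C} ∪ U={A} → {A,C} (+1)
site 5, node ENU: E={A} ∩ NU={A,C} → {A} (+0)
site 5, node EINU: ENU={A} ∩ I={A} → {A} (+0)
site 6, node NU: N={G} ∩ U={G} → {G} (+0)
site 6, node ENU: E={A} ∪ NU={G} → {A,G} (+1)
site 6, node EINU: ENU={A,G} ∩ I={A} → {A} (+0)
site 7, node NU: N={C} ∪ U={T} → {C,T} (+1)
site 7, node ENU: E={C} ∩ NU={C,T} → {C} (+0)
site 7, node EINU: ENU={C} ∪ I={T} → {C,T} (+1)
per-site changes: [2, 2, 2, 2, 1, 1, 1, 2]; total = 13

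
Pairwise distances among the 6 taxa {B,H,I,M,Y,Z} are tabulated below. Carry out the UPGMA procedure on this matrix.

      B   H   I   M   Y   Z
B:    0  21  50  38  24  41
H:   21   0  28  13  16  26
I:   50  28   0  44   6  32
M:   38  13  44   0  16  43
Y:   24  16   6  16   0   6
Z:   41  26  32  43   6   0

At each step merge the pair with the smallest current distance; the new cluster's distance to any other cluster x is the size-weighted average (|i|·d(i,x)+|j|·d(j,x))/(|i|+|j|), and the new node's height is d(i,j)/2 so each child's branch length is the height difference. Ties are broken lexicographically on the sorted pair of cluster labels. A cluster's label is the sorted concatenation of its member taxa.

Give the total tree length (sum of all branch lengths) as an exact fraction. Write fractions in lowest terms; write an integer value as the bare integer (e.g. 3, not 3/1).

step 1: merge (I,Y) at d=6; branch lengths I→3, Y→3; new cluster IY
  updated: d(B,IY)=37, d(H,IY)=22, d(IY,M)=30, d(IY,Z)=19
step 2: merge (H,M) at d=13; branch lengths H→13/2, M→13/2; new cluster HM
  updated: d(B,HM)=59/2, d(HM,IY)=26, d(HM,Z)=69/2
step 3: merge (IY,Z) at d=19; branch lengths IY→13/2, Z→19/2; new cluster IYZ
  updated: d(B,IYZ)=115/3, d(HM,IYZ)=173/6
step 4: merge (HM,IYZ) at d=173/6; branch lengths HM→95/12, IYZ→59/12; new cluster HIMYZ
  updated: d(B,HIMYZ)=174/5
step 5: merge (B,HIMYZ) at d=174/5; branch lengths B→87/5, HIMYZ→179/60; new cluster BHIMYZ
final tree: (B:87/5,((H:13/2,M:13/2):95/12,((I:3,Y:3):13/2,Z:19/2):59/12):179/60)
total length: 4093/60

4093/60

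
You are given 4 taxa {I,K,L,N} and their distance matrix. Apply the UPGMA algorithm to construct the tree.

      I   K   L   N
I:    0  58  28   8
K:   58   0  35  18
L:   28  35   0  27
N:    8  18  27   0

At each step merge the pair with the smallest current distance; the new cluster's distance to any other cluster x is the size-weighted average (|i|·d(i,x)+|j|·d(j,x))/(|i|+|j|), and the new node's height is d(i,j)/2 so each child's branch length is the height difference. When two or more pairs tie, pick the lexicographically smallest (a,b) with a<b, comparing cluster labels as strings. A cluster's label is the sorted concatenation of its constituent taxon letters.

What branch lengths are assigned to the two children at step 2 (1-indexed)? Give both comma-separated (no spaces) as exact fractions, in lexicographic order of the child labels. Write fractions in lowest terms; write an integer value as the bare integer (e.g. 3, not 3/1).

39/4,55/4

step 1: merge (I,N) at d=8; branch lengths I→4, N→4; new cluster IN
  updated: d(IN,K)=38, d(IN,L)=55/2
step 2: merge (IN,L) at d=55/2; branch lengths IN→39/4, L→55/4; new cluster ILN
  updated: d(ILN,K)=37
step 3: merge (ILN,K) at d=37; branch lengths ILN→19/4, K→37/2; new cluster IKLN
final tree: (((I:4,N:4):39/4,L:55/4):19/4,K:37/2)
total length: 219/4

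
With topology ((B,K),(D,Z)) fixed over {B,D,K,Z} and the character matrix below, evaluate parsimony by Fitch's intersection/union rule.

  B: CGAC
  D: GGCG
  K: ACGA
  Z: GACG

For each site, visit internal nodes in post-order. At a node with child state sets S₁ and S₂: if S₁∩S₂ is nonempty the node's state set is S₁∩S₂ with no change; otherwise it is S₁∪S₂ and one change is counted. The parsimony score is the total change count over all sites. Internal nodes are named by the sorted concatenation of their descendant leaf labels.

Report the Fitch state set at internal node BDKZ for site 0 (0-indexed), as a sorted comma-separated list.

BK@0: {C} ∪ {A} = {A,C} (union, +1)
DZ@0: {G} ∩ {G} = {G} (intersection, +0)
BDKZ@0: {A,C} ∪ {G} = {A,C,G} (union, +1)
BK@1: {G} ∪ {C} = {C,G} (union, +1)
DZ@1: {G} ∪ {A} = {A,G} (union, +1)
BDKZ@1: {C,G} ∩ {A,G} = {G} (intersection, +0)
BK@2: {A} ∪ {G} = {A,G} (union, +1)
DZ@2: {C} ∩ {C} = {C} (intersection, +0)
BDKZ@2: {A,G} ∪ {C} = {A,C,G} (union, +1)
BK@3: {C} ∪ {A} = {A,C} (union, +1)
DZ@3: {G} ∩ {G} = {G} (intersection, +0)
BDKZ@3: {A,C} ∪ {G} = {A,C,G} (union, +1)
per-site changes: [2, 2, 2, 2]; total = 8

A,C,G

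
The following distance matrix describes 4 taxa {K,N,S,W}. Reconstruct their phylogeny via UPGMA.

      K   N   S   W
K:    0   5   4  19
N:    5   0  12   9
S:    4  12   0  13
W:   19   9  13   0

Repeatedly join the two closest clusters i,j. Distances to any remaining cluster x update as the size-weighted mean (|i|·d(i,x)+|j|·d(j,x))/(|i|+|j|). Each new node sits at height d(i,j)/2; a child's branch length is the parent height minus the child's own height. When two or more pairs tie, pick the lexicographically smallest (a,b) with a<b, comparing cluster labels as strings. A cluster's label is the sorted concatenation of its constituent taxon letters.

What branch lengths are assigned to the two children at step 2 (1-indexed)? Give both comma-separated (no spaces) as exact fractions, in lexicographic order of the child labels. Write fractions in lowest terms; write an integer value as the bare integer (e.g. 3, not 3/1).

1. join K+S (d=4) ⇒ KS; edges |K|=2, |S|=2
  updated: d(KS,N)=17/2, d(KS,W)=16
2. join KS+N (d=17/2) ⇒ KNS; edges |KS|=9/4, |N|=17/4
  updated: d(KNS,W)=41/3
3. join KNS+W (d=41/3) ⇒ KNSW; edges |KNS|=31/12, |W|=41/6
final tree: (((K:2,S:2):9/4,N:17/4):31/12,W:41/6)
total length: 239/12

9/4,17/4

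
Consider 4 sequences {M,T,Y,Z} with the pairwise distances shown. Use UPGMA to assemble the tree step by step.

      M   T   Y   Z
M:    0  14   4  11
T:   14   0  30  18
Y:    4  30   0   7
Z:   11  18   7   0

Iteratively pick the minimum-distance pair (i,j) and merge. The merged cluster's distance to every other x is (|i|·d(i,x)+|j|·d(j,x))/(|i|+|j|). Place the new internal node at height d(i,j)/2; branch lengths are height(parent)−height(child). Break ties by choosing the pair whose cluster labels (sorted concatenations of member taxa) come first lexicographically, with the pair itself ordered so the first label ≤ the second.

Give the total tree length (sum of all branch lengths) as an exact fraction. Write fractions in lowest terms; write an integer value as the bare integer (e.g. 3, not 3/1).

163/6

step 1: merge (M,Y) at d=4; branch lengths M→2, Y→2; new cluster MY
  updated: d(MY,T)=22, d(MY,Z)=9
step 2: merge (MY,Z) at d=9; branch lengths MY→5/2, Z→9/2; new cluster MYZ
  updated: d(MYZ,T)=62/3
step 3: merge (MYZ,T) at d=62/3; branch lengths MYZ→35/6, T→31/3; new cluster MTYZ
final tree: (((M:2,Y:2):5/2,Z:9/2):35/6,T:31/3)
total length: 163/6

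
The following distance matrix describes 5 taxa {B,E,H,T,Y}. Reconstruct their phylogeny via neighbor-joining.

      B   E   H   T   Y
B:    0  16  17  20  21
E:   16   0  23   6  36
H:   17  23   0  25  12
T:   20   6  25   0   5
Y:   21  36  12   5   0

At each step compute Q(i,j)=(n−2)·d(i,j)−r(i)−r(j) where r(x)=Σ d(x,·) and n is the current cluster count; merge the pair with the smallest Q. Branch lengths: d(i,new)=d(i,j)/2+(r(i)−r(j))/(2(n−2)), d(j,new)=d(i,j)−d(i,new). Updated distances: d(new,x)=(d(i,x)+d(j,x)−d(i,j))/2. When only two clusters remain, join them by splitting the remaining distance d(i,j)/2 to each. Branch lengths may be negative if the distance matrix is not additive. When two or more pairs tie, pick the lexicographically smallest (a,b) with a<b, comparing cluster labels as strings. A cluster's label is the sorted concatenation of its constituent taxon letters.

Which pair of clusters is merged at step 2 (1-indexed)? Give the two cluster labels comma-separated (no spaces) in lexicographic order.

B,ET

step 1: merge (E,T) at d=6, Q=-119; branch lengths E→43/6, T→-7/6; new cluster ET
  updated: d(B,ET)=15, d(ET,H)=21, d(ET,Y)=35/2
step 2: merge (B,ET) at d=15, Q=-153/2; branch lengths B→59/8, ET→61/8; new cluster BET
  updated: d(BET,H)=23/2, d(BET,Y)=47/4
step 3: merge (BET,H) at d=23/2, Q=-141/4; branch lengths BET→45/8, H→47/8; new cluster BEHT
  updated: d(BEHT,Y)=49/8
step 4: merge (BEHT,Y) at d=49/8; branch lengths BEHT→49/16, Y→49/16; new cluster BEHTY
final tree: (((B:59/8,(E:43/6,T:-7/6):61/8):45/8,H:47/8):49/16,Y:49/16)
total length: 309/8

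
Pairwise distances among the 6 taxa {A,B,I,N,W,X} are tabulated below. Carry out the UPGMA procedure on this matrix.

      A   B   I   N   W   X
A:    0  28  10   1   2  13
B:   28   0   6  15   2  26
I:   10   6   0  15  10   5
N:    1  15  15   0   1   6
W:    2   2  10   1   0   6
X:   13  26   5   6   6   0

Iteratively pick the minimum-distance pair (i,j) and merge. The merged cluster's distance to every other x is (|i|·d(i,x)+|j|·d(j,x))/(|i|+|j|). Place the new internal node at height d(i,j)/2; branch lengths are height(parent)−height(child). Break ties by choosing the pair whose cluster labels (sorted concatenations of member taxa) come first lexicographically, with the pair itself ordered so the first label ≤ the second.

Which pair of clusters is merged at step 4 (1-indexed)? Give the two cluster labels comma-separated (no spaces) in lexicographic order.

ANW,IX

step 1: merge (A,N) at d=1; branch lengths A→1/2, N→1/2; new cluster AN
  updated: d(AN,B)=43/2, d(AN,I)=25/2, d(AN,W)=3/2, d(AN,X)=19/2
step 2: merge (AN,W) at d=3/2; branch lengths AN→1/4, W→3/4; new cluster ANW
  updated: d(ANW,B)=15, d(ANW,I)=35/3, d(ANW,X)=25/3
step 3: merge (I,X) at d=5; branch lengths I→5/2, X→5/2; new cluster IX
  updated: d(ANW,IX)=10, d(B,IX)=16
step 4: merge (ANW,IX) at d=10; branch lengths ANW→17/4, IX→5/2; new cluster AINWX
  updated: d(AINWX,B)=77/5
step 5: merge (AINWX,B) at d=77/5; branch lengths AINWX→27/10, B→77/10; new cluster ABINWX
final tree: ((((A:1/2,N:1/2):1/4,W:3/4):17/4,(I:5/2,X:5/2):5/2):27/10,B:77/10)
total length: 483/20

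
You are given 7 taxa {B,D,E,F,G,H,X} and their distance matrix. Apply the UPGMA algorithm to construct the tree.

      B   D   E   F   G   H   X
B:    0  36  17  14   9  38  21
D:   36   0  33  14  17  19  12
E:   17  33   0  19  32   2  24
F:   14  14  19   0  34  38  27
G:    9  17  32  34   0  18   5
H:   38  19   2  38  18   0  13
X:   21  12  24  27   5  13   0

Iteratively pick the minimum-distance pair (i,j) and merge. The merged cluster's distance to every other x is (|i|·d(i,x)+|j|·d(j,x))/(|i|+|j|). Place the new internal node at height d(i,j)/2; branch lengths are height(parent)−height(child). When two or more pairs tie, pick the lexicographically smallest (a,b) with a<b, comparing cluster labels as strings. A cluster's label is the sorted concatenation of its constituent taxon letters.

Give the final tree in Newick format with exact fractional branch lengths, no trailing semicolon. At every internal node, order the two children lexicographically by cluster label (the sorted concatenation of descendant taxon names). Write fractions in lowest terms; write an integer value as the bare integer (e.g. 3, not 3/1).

step 1: merge (E,H) at d=2; branch lengths E→1, H→1; new cluster EH
  updated: d(B,EH)=55/2, d(D,EH)=26, d(EH,F)=57/2, d(EH,G)=25, d(EH,X)=37/2
step 2: merge (G,X) at d=5; branch lengths G→5/2, X→5/2; new cluster GX
  updated: d(B,GX)=15, d(D,GX)=29/2, d(EH,GX)=87/4, d(F,GX)=61/2
step 3: merge (B,F) at d=14; branch lengths B→7, F→7; new cluster BF
  updated: d(BF,D)=25, d(BF,EH)=28, d(BF,GX)=91/4
step 4: merge (D,GX) at d=29/2; branch lengths D→29/4, GX→19/4; new cluster DGX
  updated: d(BF,DGX)=47/2, d(DGX,EH)=139/6
step 5: merge (DGX,EH) at d=139/6; branch lengths DGX→13/3, EH→127/12; new cluster DEGHX
  updated: d(BF,DEGHX)=253/10
step 6: merge (BF,DEGHX) at d=253/10; branch lengths BF→113/20, DEGHX→16/15; new cluster BDEFGHX
final tree: ((B:7,F:7):113/20,((D:29/4,(G:5/2,X:5/2):19/4):13/3,(E:1,H:1):127/12):16/15)
total length: 1639/30

((B:7,F:7):113/20,((D:29/4,(G:5/2,X:5/2):19/4):13/3,(E:1,H:1):127/12):16/15)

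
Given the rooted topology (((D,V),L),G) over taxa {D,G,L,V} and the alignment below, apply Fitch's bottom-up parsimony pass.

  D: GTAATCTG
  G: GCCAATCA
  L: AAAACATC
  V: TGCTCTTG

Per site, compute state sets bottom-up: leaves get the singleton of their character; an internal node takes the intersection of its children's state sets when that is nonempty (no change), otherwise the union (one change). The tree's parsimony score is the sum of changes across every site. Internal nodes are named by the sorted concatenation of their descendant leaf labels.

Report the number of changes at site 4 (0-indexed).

site 0, node DV: D={G} ∪ V={T} → {G,T} (+1)
site 0, node DLV: DV={G,T} ∪ L={A} → {A,G,T} (+1)
site 0, node DGLV: DLV={A,G,T} ∩ G={G} → {G} (+0)
site 1, node DV: D={T} ∪ V={G} → {G,T} (+1)
site 1, node DLV: DV={G,T} ∪ L={A} → {A,G,T} (+1)
site 1, node DGLV: DLV={A,G,T} ∪ G={C} → {A,C,G,T} (+1)
site 2, node DV: D={A} ∪ V={C} → {A,C} (+1)
site 2, node DLV: DV={A,C} ∩ L={A} → {A} (+0)
site 2, node DGLV: DLV={A} ∪ G={C} → {A,C} (+1)
site 3, node DV: D={A} ∪ V={T} → {A,T} (+1)
site 3, node DLV: DV={A,T} ∩ L={A} → {A} (+0)
site 3, node DGLV: DLV={A} ∩ G={A} → {A} (+0)
site 4, node DV: D={T} ∪ V={C} → {C,T} (+1)
site 4, node DLV: DV={C,T} ∩ L={C} → {C} (+0)
site 4, node DGLV: DLV={C} ∪ G={A} → {A,C} (+1)
site 5, node DV: D={C} ∪ V={T} → {C,T} (+1)
site 5, node DLV: DV={C,T} ∪ L={A} → {A,C,T} (+1)
site 5, node DGLV: DLV={A,C,T} ∩ G={T} → {T} (+0)
site 6, node DV: D={T} ∩ V={T} → {T} (+0)
site 6, node DLV: DV={T} ∩ L={T} → {T} (+0)
site 6, node DGLV: DLV={T} ∪ G={C} → {C,T} (+1)
site 7, node DV: D={G} ∩ V={G} → {G} (+0)
site 7, node DLV: DV={G} ∪ L={C} → {C,G} (+1)
site 7, node DGLV: DLV={C,G} ∪ G={A} → {A,C,G} (+1)
per-site changes: [2, 3, 2, 1, 2, 2, 1, 2]; total = 15

2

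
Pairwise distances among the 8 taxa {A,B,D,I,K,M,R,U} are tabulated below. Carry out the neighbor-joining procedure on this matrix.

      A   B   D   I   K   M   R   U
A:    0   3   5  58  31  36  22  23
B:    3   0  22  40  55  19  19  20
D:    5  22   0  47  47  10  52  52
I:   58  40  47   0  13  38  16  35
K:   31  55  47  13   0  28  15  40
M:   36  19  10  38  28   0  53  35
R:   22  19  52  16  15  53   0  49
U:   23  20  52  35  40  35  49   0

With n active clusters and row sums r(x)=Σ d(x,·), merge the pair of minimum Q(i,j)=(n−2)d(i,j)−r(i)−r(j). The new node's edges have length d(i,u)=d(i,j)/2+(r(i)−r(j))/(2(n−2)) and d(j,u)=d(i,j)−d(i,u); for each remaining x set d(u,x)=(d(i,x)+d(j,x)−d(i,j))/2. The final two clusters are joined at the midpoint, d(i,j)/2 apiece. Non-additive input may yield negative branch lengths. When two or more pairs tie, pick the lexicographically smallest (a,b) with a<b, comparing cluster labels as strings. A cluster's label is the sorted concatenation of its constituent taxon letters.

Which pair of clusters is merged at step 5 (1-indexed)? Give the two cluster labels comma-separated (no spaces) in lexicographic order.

A,DM

1. join I+K (d=13, Q=-398) ⇒ IK; edges |I|=8, |K|=5
  updated: d(A,IK)=38, d(B,IK)=41, d(D,IK)=81/2, d(IK,M)=53/2, d(IK,R)=9, d(IK,U)=31
2. join IK+R (d=9, Q=-345) ⇒ IKR; edges |IK|=27/10, |R|=63/10
  updated: d(A,IKR)=51/2, d(B,IKR)=51/2, d(D,IKR)=167/4, d(IKR,M)=141/4, d(IKR,U)=71/2
3. join D+M (d=10, Q=-226) ⇒ DM; edges |D|=71/16, |M|=89/16
  updated: d(A,DM)=31/2, d(B,DM)=31/2, d(DM,IKR)=67/2, d(DM,U)=77/2
4. join IKR+U (d=71/2, Q=-261/2) ⇒ IKRU; edges |IKR|=73/4, |U|=69/4
  updated: d(A,IKRU)=13/2, d(B,IKRU)=5, d(DM,IKRU)=73/4
5. join A+DM (d=31/2, Q=-173/4) ⇒ ADM; edges |A|=27/16, |DM|=221/16
  updated: d(ADM,B)=3/2, d(ADM,IKRU)=37/8
6. join ADM+B (d=3/2, Q=-89/8) ⇒ ABDM; edges |ADM|=9/16, |B|=15/16
  updated: d(ABDM,IKRU)=65/16
7. join ABDM+IKRU (d=65/16) ⇒ ABDIKMRU; edges |ABDM|=65/32, |IKRU|=65/32
final tree: (((A:27/16,(D:71/16,M:89/16):221/16):9/16,B:15/16):65/32,(((I:8,K:5):27/10,R:63/10):73/4,U:69/4):65/32)
total length: 1417/16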